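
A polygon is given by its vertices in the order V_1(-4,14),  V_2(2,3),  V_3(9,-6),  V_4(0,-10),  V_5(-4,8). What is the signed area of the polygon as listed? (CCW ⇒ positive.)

Apply the shoelace (surveyor's) formula: 2A = Σ (x_i·y_{i+1} − x_{i+1}·y_i), indices taken mod 5.
Σ = (-40) + (-39) + (-90) + (-40) + (-24) = -233
Signed area = Σ/2 = -116.5 (negative ⇒ clockwise traversal).

-116.5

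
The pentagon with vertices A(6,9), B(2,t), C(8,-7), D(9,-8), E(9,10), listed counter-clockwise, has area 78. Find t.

Write out the shoelace sum; only the two edges meeting at B involve t:
2·Area = [(6·t − 2·9) + (2·(-7) − 8·t)] + 182
       = -2·t + 150 = 156
⇒ t = -3.

-3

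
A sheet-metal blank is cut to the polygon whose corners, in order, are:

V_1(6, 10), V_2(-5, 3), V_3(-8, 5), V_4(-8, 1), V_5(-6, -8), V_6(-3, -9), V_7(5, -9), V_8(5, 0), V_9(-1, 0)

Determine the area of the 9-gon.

Apply Gauss's area formula: 2A = Σ (x_i·y_{i+1} − x_{i+1}·y_i), indices taken mod 9.
V_1→V_2: (6)(3) − (-5)(10) = 68
V_2→V_3: (-5)(5) − (-8)(3) = -1
V_3→V_4: (-8)(1) − (-8)(5) = 32
V_4→V_5: (-8)(-8) − (-6)(1) = 70
V_5→V_6: (-6)(-9) − (-3)(-8) = 30
V_6→V_7: (-3)(-9) − (5)(-9) = 72
V_7→V_8: (5)(0) − (5)(-9) = 45
V_8→V_9: (5)(0) − (-1)(0) = 0
V_9→V_1: (-1)(10) − (6)(0) = -10
Σ = 306
Area = |Σ|/2 = 153.

153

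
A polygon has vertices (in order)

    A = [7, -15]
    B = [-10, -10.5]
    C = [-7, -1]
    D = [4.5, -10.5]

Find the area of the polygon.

101.5

Σ = (-223.5) + (-63.5) + (78) + (6) = -203
Area = |Σ|/2 = 101.5.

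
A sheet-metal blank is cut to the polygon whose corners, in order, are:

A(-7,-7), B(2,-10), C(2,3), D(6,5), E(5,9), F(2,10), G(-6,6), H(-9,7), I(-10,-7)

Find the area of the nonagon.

Cross-terms: 84, 26, -8, 29, 32, 72, 12, 133, 21  ⇒  Σ = 401
Area = |Σ|/2 = 200.5.

200.5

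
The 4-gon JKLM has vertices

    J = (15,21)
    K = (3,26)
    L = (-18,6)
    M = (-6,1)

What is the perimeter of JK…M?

84

|JK| = √((-12)² + (5)²) = √169 = 13
|KL| = √((-21)² + (-20)²) = √841 = 29
|LM| = √((12)² + (-5)²) = √169 = 13
|MJ| = √((21)² + (20)²) = √841 = 29
Perimeter = 13 + 29 + 13 + 29 = 84.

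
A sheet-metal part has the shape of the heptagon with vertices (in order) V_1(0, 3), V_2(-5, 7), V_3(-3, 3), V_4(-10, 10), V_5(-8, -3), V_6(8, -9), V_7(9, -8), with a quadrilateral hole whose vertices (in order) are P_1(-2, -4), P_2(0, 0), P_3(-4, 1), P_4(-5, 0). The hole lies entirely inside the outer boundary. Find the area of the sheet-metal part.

123

Outer boundary:
V_1→V_2: (0)(7) − (-5)(3) = 15
V_2→V_3: (-5)(3) − (-3)(7) = 6
V_3→V_4: (-3)(10) − (-10)(3) = 0
V_4→V_5: (-10)(-3) − (-8)(10) = 110
V_5→V_6: (-8)(-9) − (8)(-3) = 96
V_6→V_7: (8)(-8) − (9)(-9) = 17
V_7→V_1: (9)(3) − (0)(-8) = 27
Σ = 271
Area = |Σ|/2 = 135.5.
Hole:
Σ = (0) + (0) + (5) + (20) = 25
Area = |Σ|/2 = 12.5.
Net area = 135.5 − 12.5 = 123.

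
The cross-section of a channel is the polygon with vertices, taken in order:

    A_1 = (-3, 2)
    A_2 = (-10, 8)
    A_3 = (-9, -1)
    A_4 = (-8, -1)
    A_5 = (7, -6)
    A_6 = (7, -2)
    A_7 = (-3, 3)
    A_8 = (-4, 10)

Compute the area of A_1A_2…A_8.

90.5

Apply the shoelace formula: 2A = Σ (x_i·y_{i+1} − x_{i+1}·y_i), indices taken mod 8.
Σ = (-4) + (82) + (1) + (55) + (28) + (15) + (-18) + (22) = 181
Area = |Σ|/2 = 90.5.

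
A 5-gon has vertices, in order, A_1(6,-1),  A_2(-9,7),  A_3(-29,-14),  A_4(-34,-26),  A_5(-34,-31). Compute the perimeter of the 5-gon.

|A_1A_2| = √((-15)² + (8)²) = √289 = 17
|A_2A_3| = √((-20)² + (-21)²) = √841 = 29
|A_3A_4| = √((-5)² + (-12)²) = √169 = 13
|A_4A_5| = √((0)² + (-5)²) = √25 = 5
|A_5A_1| = √((40)² + (30)²) = √2500 = 50
Perimeter = 17 + 29 + 13 + 5 + 50 = 114.

114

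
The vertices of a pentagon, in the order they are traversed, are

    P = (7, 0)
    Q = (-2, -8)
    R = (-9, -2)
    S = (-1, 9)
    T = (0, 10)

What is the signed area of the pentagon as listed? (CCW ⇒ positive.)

-143.5

Apply the surveyor's formula: 2A = Σ (x_i·y_{i+1} − x_{i+1}·y_i), indices taken mod 5.
Cross-terms: -56, -68, -83, -10, -70  ⇒  Σ = -287
Signed area = Σ/2 = -143.5 (negative ⇒ clockwise traversal).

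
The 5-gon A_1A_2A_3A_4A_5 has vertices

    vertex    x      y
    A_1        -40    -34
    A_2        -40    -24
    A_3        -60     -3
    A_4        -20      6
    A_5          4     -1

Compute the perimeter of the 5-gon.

160

|A_1A_2| = √((0)² + (10)²) = √100 = 10
|A_2A_3| = √((-20)² + (21)²) = √841 = 29
|A_3A_4| = √((40)² + (9)²) = √1681 = 41
|A_4A_5| = √((24)² + (-7)²) = √625 = 25
|A_5A_1| = √((-44)² + (-33)²) = √3025 = 55
Perimeter = 10 + 29 + 41 + 25 + 55 = 160.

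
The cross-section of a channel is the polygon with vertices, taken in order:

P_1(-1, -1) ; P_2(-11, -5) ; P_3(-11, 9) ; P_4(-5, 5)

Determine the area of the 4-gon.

Apply the shoelace formula: 2A = Σ (x_i·y_{i+1} − x_{i+1}·y_i), indices taken mod 4.
Cross-terms: -6, -154, -10, 10  ⇒  Σ = -160
Area = |Σ|/2 = 80.

80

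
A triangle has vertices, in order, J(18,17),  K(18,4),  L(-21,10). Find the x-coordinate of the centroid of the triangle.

5

Apply the shoelace (surveyor's) formula. First the cross-terms c_i = x_i·y_{i+1} − x_{i+1}·y_i:
  -234, 264, -537  ⇒  2A = -507, A = -253.5.
Then Σ (x_i + x_{i+1})·c_i = -7605, so x̄ = -7605 / (6·(-253.5)) = 5.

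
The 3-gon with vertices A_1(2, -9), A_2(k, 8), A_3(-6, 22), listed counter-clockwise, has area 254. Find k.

14

Write out the shoelace sum; only the two edges meeting at A_2 involve k:
2·Area = [(2·8 − k·(-9)) + (k·22 − (-6)·8)] + 10
       = 31·k + 74 = 508
⇒ k = 14.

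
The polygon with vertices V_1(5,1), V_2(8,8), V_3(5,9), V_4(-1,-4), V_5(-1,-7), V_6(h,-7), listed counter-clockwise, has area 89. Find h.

10

Write out the shoelace sum; only the two edges meeting at V_6 involve h:
2·Area = [((-1)·(-7) − h·(-7)) + (h·1 − 5·(-7))] + 56
       = 8·h + 98 = 178
⇒ h = 10.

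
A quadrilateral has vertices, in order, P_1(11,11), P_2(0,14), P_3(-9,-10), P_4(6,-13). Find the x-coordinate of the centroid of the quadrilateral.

Apply the surveyor's formula. First the cross-terms c_i = x_i·y_{i+1} − x_{i+1}·y_i:
  154, 126, 177, 209  ⇒  2A = 666, A = 333.
Then Σ (x_i + x_{i+1})·c_i = 3582, so x̄ = 3582 / (6·333) = 199/111.

199/111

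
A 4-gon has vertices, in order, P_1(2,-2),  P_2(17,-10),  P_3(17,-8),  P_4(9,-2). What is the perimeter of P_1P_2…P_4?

36

|P_1P_2| = √((15)² + (-8)²) = √289 = 17
|P_2P_3| = √((0)² + (2)²) = √4 = 2
|P_3P_4| = √((-8)² + (6)²) = √100 = 10
|P_4P_1| = √((-7)² + (0)²) = √49 = 7
Perimeter = 17 + 2 + 10 + 7 = 36.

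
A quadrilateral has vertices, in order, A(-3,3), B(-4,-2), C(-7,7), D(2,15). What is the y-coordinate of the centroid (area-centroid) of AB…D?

Apply the shoelace (surveyor's) formula. First the cross-terms c_i = x_i·y_{i+1} − x_{i+1}·y_i:
  18, -42, -119, 51  ⇒  2A = -92, A = -46.
Then Σ (y_i + y_{i+1})·c_i = -1892, so ȳ = -1892 / (6·(-46)) = 473/69.

473/69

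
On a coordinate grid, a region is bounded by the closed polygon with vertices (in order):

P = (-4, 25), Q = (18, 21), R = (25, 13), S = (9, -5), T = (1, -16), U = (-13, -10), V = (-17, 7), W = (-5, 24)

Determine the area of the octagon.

1043.5

Cross-terms: -534, -291, -242, -139, -218, -261, -373, -29  ⇒  Σ = -2087
Area = |Σ|/2 = 1043.5.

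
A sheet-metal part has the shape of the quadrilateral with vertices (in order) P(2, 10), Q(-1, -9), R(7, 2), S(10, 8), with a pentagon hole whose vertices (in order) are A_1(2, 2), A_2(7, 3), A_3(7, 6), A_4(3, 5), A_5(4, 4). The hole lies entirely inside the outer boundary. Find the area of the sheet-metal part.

75.5

Outer boundary:
P→Q: (2)(-9) − (-1)(10) = -8
Q→R: (-1)(2) − (7)(-9) = 61
R→S: (7)(8) − (10)(2) = 36
S→P: (10)(10) − (2)(8) = 84
Σ = 173
Area = |Σ|/2 = 86.5.
Hole:
Apply the surveyor's formula: 2A = Σ (x_i·y_{i+1} − x_{i+1}·y_i), indices taken mod 5.
Σ = (-8) + (21) + (17) + (-8) + (0) = 22
Area = |Σ|/2 = 11.
Net area = 86.5 − 11 = 75.5.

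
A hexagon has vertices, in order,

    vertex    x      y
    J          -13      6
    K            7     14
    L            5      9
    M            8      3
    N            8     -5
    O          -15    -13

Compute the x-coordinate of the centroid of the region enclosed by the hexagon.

Apply Gauss's area formula. First the cross-terms c_i = x_i·y_{i+1} − x_{i+1}·y_i:
  -224, -7, -57, -64, -179, -259  ⇒  2A = -790, A = -395.
Then Σ (x_i + x_{i+1})·c_i = 8000, so x̄ = 8000 / (6·(-395)) = -800/237.

-800/237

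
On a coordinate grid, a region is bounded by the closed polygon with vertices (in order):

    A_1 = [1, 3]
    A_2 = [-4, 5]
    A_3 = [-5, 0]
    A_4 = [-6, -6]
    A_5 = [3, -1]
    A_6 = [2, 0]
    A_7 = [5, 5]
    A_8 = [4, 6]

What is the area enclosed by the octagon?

Apply the shoelace formula: 2A = Σ (x_i·y_{i+1} − x_{i+1}·y_i), indices taken mod 8.
Σ = (17) + (25) + (30) + (24) + (2) + (10) + (10) + (6) = 124
Area = |Σ|/2 = 62.

62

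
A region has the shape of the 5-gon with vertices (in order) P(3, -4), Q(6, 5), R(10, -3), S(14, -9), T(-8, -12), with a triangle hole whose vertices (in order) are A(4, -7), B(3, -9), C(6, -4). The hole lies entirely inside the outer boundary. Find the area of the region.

124

Outer boundary:
Apply the surveyor's formula: 2A = Σ (x_i·y_{i+1} − x_{i+1}·y_i), indices taken mod 5.
Σ = (39) + (-68) + (-48) + (-240) + (68) = -249
Area = |Σ|/2 = 124.5.
Hole:
Σ = (-15) + (42) + (-26) = 1
Area = |Σ|/2 = 0.5.
Net area = 124.5 − 0.5 = 124.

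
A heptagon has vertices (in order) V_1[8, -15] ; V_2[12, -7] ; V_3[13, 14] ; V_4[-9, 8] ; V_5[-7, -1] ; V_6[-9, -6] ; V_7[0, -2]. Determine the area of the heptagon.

V_1→V_2: (8)(-7) − (12)(-15) = 124
V_2→V_3: (12)(14) − (13)(-7) = 259
V_3→V_4: (13)(8) − (-9)(14) = 230
V_4→V_5: (-9)(-1) − (-7)(8) = 65
V_5→V_6: (-7)(-6) − (-9)(-1) = 33
V_6→V_7: (-9)(-2) − (0)(-6) = 18
V_7→V_1: (0)(-15) − (8)(-2) = 16
Σ = 745
Area = |Σ|/2 = 372.5.

372.5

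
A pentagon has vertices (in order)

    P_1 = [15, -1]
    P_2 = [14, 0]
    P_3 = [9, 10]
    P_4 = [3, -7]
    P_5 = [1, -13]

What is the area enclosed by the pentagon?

Apply the surveyor's formula: 2A = Σ (x_i·y_{i+1} − x_{i+1}·y_i), indices taken mod 5.
Σ = (14) + (140) + (-93) + (-32) + (194) = 223
Area = |Σ|/2 = 111.5.

111.5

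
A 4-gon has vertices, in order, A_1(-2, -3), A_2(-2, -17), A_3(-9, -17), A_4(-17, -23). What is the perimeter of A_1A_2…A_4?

56

|A_1A_2| = √((0)² + (-14)²) = √196 = 14
|A_2A_3| = √((-7)² + (0)²) = √49 = 7
|A_3A_4| = √((-8)² + (-6)²) = √100 = 10
|A_4A_1| = √((15)² + (20)²) = √625 = 25
Perimeter = 14 + 7 + 10 + 25 = 56.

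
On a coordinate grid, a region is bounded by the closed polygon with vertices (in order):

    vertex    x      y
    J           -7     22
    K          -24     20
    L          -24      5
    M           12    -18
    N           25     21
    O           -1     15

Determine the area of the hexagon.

Σ = (388) + (360) + (372) + (702) + (396) + (83) = 2301
Area = |Σ|/2 = 1150.5.

1150.5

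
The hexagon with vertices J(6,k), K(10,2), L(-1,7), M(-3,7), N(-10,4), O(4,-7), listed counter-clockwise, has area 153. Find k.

Write out the shoelace sum; only the two edges meeting at J involve k:
2·Area = [(4·k − 6·(-7)) + (6·2 − 10·k)] + 198
       = -6·k + 252 = 306
⇒ k = -9.

-9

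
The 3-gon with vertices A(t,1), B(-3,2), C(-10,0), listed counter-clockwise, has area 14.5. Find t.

Write out the shoelace sum; only the two edges meeting at A involve t:
2·Area = [((-10)·1 − t·0) + (t·2 − (-3)·1)] + 20
       = 2·t + 13 = 29
⇒ t = 8.

8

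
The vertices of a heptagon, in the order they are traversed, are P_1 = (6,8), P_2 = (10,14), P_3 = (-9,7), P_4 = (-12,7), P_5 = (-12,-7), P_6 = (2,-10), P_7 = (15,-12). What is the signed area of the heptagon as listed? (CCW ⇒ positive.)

Apply the surveyor's formula: 2A = Σ (x_i·y_{i+1} − x_{i+1}·y_i), indices taken mod 7.
Σ = (4) + (196) + (21) + (168) + (134) + (126) + (192) = 841
Signed area = Σ/2 = 420.5 (positive ⇒ counter-clockwise traversal).

420.5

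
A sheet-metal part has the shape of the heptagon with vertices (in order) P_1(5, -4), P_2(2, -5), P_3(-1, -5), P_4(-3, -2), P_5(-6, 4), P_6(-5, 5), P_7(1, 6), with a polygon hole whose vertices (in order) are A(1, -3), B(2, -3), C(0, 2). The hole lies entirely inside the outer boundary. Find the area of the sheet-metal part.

Outer boundary:
Apply the surveyor's formula: 2A = Σ (x_i·y_{i+1} − x_{i+1}·y_i), indices taken mod 7.
Σ = (-17) + (-15) + (-13) + (-24) + (-10) + (-35) + (-34) = -148
Area = |Σ|/2 = 74.
Hole:
Cross-terms: 3, 4, -2  ⇒  Σ = 5
Area = |Σ|/2 = 2.5.
Net area = 74 − 2.5 = 71.5.

71.5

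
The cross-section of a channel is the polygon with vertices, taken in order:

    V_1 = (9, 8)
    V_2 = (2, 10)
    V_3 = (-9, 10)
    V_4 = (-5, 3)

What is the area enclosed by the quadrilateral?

70

Σ = (74) + (110) + (23) + (-67) = 140
Area = |Σ|/2 = 70.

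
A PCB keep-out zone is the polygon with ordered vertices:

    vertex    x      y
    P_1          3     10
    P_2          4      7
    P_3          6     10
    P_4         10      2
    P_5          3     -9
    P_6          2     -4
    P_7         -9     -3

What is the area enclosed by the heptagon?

Apply the surveyor's formula: 2A = Σ (x_i·y_{i+1} − x_{i+1}·y_i), indices taken mod 7.
P_1→P_2: (3)(7) − (4)(10) = -19
P_2→P_3: (4)(10) − (6)(7) = -2
P_3→P_4: (6)(2) − (10)(10) = -88
P_4→P_5: (10)(-9) − (3)(2) = -96
P_5→P_6: (3)(-4) − (2)(-9) = 6
P_6→P_7: (2)(-3) − (-9)(-4) = -42
P_7→P_1: (-9)(10) − (3)(-3) = -81
Σ = -322
Area = |Σ|/2 = 161.

161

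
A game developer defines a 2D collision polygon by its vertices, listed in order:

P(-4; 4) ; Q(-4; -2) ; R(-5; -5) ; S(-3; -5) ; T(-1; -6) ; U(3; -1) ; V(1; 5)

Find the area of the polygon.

58

Apply the shoelace (surveyor's) formula: 2A = Σ (x_i·y_{i+1} − x_{i+1}·y_i), indices taken mod 7.
P→Q: (-4)(-2) − (-4)(4) = 24
Q→R: (-4)(-5) − (-5)(-2) = 10
R→S: (-5)(-5) − (-3)(-5) = 10
S→T: (-3)(-6) − (-1)(-5) = 13
T→U: (-1)(-1) − (3)(-6) = 19
U→V: (3)(5) − (1)(-1) = 16
V→P: (1)(4) − (-4)(5) = 24
Σ = 116
Area = |Σ|/2 = 58.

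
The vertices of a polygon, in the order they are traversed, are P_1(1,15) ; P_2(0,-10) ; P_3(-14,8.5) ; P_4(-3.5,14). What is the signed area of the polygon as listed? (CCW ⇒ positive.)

-191.375

Cross-terms: -10, -140, -166.25, -66.5  ⇒  Σ = -382.75
Signed area = Σ/2 = -191.375 (negative ⇒ clockwise traversal).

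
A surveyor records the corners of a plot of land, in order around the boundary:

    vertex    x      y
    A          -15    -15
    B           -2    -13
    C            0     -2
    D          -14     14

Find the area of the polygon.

Σ = (165) + (4) + (-28) + (420) = 561
Area = |Σ|/2 = 280.5.

280.5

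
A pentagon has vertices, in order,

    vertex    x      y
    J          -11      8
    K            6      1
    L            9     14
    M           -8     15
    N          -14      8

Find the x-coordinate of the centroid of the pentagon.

Apply the shoelace (surveyor's) formula. First the cross-terms c_i = x_i·y_{i+1} − x_{i+1}·y_i:
  -59, 75, 247, 146, -24  ⇒  2A = 385, A = 192.5.
Then Σ (x_i + x_{i+1})·c_i = -945, so x̄ = -945 / (6·192.5) = -9/11.

-9/11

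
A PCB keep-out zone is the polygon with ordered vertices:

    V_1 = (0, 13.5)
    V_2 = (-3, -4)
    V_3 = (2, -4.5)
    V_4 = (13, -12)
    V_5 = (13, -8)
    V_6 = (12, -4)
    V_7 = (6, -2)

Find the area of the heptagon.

136.75

V_1→V_2: (0)(-4) − (-3)(13.5) = 40.5
V_2→V_3: (-3)(-4.5) − (2)(-4) = 21.5
V_3→V_4: (2)(-12) − (13)(-4.5) = 34.5
V_4→V_5: (13)(-8) − (13)(-12) = 52
V_5→V_6: (13)(-4) − (12)(-8) = 44
V_6→V_7: (12)(-2) − (6)(-4) = 0
V_7→V_1: (6)(13.5) − (0)(-2) = 81
Σ = 273.5
Area = |Σ|/2 = 136.75.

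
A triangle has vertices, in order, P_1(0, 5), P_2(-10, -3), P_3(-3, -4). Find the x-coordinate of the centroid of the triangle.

Apply the shoelace formula. First the cross-terms c_i = x_i·y_{i+1} − x_{i+1}·y_i:
  50, 31, -15  ⇒  2A = 66, A = 33.
Then Σ (x_i + x_{i+1})·c_i = -858, so x̄ = -858 / (6·33) = -13/3.

-13/3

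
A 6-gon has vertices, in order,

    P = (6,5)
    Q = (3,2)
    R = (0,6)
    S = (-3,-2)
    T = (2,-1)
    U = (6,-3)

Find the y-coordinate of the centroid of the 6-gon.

Apply the shoelace (surveyor's) formula. First the cross-terms c_i = x_i·y_{i+1} − x_{i+1}·y_i:
  -3, 18, 18, 7, 0, 48  ⇒  2A = 88, A = 44.
Then Σ (y_i + y_{i+1})·c_i = 270, so ȳ = 270 / (6·44) = 45/44.

45/44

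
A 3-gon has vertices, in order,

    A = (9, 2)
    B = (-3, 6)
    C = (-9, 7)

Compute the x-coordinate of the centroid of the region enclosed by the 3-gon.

-1

Apply the shoelace (surveyor's) formula. First the cross-terms c_i = x_i·y_{i+1} − x_{i+1}·y_i:
  60, 33, -81  ⇒  2A = 12, A = 6.
Then Σ (x_i + x_{i+1})·c_i = -36, so x̄ = -36 / (6·6) = -1.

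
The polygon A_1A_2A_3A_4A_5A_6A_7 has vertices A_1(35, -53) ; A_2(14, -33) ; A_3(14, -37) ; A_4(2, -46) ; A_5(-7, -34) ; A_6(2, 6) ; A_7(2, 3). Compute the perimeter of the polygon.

172

|A_1A_2| = √((-21)² + (20)²) = √841 = 29
|A_2A_3| = √((0)² + (-4)²) = √16 = 4
|A_3A_4| = √((-12)² + (-9)²) = √225 = 15
|A_4A_5| = √((-9)² + (12)²) = √225 = 15
|A_5A_6| = √((9)² + (40)²) = √1681 = 41
|A_6A_7| = √((0)² + (-3)²) = √9 = 3
|A_7A_1| = √((33)² + (-56)²) = √4225 = 65
Perimeter = 29 + 4 + 15 + 15 + 41 + 3 + 65 = 172.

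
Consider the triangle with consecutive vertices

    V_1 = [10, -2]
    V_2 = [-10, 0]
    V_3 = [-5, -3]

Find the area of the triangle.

25

V_1→V_2: (10)(0) − (-10)(-2) = -20
V_2→V_3: (-10)(-3) − (-5)(0) = 30
V_3→V_1: (-5)(-2) − (10)(-3) = 40
Σ = 50
Area = |Σ|/2 = 25.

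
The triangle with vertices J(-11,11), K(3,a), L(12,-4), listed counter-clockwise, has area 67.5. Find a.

-4

Write out the shoelace sum; only the two edges meeting at K involve a:
2·Area = [((-11)·a − 3·11) + (3·(-4) − 12·a)] + 88
       = -23·a + 43 = 135
⇒ a = -4.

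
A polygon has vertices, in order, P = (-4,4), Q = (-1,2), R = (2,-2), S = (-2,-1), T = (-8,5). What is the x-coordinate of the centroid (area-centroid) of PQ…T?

Apply the surveyor's formula. First the cross-terms c_i = x_i·y_{i+1} − x_{i+1}·y_i:
  -4, -2, -6, -18, -12  ⇒  2A = -42, A = -21.
Then Σ (x_i + x_{i+1})·c_i = 342, so x̄ = 342 / (6·(-21)) = -19/7.

-19/7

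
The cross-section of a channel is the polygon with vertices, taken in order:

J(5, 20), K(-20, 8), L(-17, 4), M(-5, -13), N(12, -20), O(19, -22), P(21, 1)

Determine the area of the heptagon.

J→K: (5)(8) − (-20)(20) = 440
K→L: (-20)(4) − (-17)(8) = 56
L→M: (-17)(-13) − (-5)(4) = 241
M→N: (-5)(-20) − (12)(-13) = 256
N→O: (12)(-22) − (19)(-20) = 116
O→P: (19)(1) − (21)(-22) = 481
P→J: (21)(20) − (5)(1) = 415
Σ = 2005
Area = |Σ|/2 = 1002.5.

1002.5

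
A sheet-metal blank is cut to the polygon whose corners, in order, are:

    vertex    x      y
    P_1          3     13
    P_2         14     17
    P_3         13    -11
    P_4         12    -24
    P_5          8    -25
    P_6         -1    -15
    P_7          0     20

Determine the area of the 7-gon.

509.5

Σ = (-131) + (-375) + (-180) + (-108) + (-145) + (-20) + (-60) = -1019
Area = |Σ|/2 = 509.5.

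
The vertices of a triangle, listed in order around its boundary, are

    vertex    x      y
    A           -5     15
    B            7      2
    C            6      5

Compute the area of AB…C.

11.5

Σ = (-115) + (23) + (115) = 23
Area = |Σ|/2 = 11.5.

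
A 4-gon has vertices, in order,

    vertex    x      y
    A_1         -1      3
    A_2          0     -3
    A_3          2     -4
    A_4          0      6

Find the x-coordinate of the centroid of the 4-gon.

Apply Gauss's area formula. First the cross-terms c_i = x_i·y_{i+1} − x_{i+1}·y_i:
  3, 6, 12, 6  ⇒  2A = 27, A = 13.5.
Then Σ (x_i + x_{i+1})·c_i = 27, so x̄ = 27 / (6·13.5) = 1/3.

1/3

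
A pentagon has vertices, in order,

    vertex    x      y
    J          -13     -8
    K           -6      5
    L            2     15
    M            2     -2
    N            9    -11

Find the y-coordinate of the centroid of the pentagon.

-339/233

Apply the shoelace (surveyor's) formula. First the cross-terms c_i = x_i·y_{i+1} − x_{i+1}·y_i:
  -113, -100, -34, -4, -215  ⇒  2A = -466, A = -233.
Then Σ (y_i + y_{i+1})·c_i = 2034, so ȳ = 2034 / (6·(-233)) = -339/233.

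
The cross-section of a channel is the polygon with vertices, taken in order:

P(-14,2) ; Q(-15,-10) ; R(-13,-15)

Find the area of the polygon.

14.5

Apply Gauss's area formula: 2A = Σ (x_i·y_{i+1} − x_{i+1}·y_i), indices taken mod 3.
Cross-terms: 170, 95, -236  ⇒  Σ = 29
Area = |Σ|/2 = 14.5.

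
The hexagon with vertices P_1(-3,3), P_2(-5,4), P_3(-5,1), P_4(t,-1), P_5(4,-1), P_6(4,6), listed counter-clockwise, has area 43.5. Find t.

-1

The doubled signed area Σ (x_i y_{i+1} − x_{i+1} y_i) is linear in t.
With t=0 it equals 85; the coefficient of t is -2 (from the two edges through P_4).
So -2·t + 85 = 2·43.5 = 87 ⇒ t = -1.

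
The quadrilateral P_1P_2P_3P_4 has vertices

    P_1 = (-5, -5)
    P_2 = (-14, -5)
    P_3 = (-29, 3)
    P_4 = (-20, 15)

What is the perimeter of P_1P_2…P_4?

66

|P_1P_2| = √((-9)² + (0)²) = √81 = 9
|P_2P_3| = √((-15)² + (8)²) = √289 = 17
|P_3P_4| = √((9)² + (12)²) = √225 = 15
|P_4P_1| = √((15)² + (-20)²) = √625 = 25
Perimeter = 9 + 17 + 15 + 25 = 66.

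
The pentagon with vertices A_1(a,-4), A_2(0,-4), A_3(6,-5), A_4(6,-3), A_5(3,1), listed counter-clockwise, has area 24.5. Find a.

-2

Write out the shoelace sum; only the two edges meeting at A_1 involve a:
2·Area = [(3·(-4) − a·1) + (a·(-4) − 0·(-4))] + 51
       = -5·a + 39 = 49
⇒ a = -2.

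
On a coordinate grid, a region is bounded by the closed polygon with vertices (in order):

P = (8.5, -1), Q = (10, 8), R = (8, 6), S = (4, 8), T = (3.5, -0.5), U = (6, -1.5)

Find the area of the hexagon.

Σ = (78) + (-4) + (40) + (-30) + (-2.25) + (6.75) = 88.5
Area = |Σ|/2 = 44.25.

44.25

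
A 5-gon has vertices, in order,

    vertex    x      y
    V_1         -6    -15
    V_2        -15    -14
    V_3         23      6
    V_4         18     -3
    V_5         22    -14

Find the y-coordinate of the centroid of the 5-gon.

Apply the shoelace (surveyor's) formula. First the cross-terms c_i = x_i·y_{i+1} − x_{i+1}·y_i:
  -141, 232, -177, -186, -414  ⇒  2A = -686, A = -343.
Then Σ (y_i + y_{i+1})·c_i = 16870, so ȳ = 16870 / (6·(-343)) = -1205/147.

-1205/147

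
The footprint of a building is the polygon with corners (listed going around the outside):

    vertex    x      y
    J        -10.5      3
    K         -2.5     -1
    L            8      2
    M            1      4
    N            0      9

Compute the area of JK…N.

Apply the shoelace formula: 2A = Σ (x_i·y_{i+1} − x_{i+1}·y_i), indices taken mod 5.
J→K: (-10.5)(-1) − (-2.5)(3) = 18
K→L: (-2.5)(2) − (8)(-1) = 3
L→M: (8)(4) − (1)(2) = 30
M→N: (1)(9) − (0)(4) = 9
N→J: (0)(3) − (-10.5)(9) = 94.5
Σ = 154.5
Area = |Σ|/2 = 77.25.

77.25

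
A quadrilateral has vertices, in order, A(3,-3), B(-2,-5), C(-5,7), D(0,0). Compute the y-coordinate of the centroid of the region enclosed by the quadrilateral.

-0.5

Apply the shoelace formula. First the cross-terms c_i = x_i·y_{i+1} − x_{i+1}·y_i:
  -21, -39, 0, 0  ⇒  2A = -60, A = -30.
Then Σ (y_i + y_{i+1})·c_i = 90, so ȳ = 90 / (6·(-30)) = -0.5.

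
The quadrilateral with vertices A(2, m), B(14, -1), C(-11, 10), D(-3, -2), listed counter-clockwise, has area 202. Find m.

-13

The doubled signed area Σ (x_i y_{i+1} − x_{i+1} y_i) is linear in m.
With m=0 it equals 183; the coefficient of m is -17 (from the two edges through A).
So -17·m + 183 = 2·202 = 404 ⇒ m = -13.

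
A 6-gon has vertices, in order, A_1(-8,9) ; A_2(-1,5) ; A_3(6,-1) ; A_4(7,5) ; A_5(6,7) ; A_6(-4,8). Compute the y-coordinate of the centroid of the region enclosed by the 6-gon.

721/150

Apply the shoelace formula. First the cross-terms c_i = x_i·y_{i+1} − x_{i+1}·y_i:
  -31, -29, 37, 19, 76, 28  ⇒  2A = 100, A = 50.
Then Σ (y_i + y_{i+1})·c_i = 1442, so ȳ = 1442 / (6·50) = 721/150.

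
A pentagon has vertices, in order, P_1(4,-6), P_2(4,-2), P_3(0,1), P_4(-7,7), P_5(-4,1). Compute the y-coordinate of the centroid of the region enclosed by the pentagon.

-2/51

Apply Gauss's area formula. First the cross-terms c_i = x_i·y_{i+1} − x_{i+1}·y_i:
  16, 4, 7, 21, 20  ⇒  2A = 68, A = 34.
Then Σ (y_i + y_{i+1})·c_i = -8, so ȳ = -8 / (6·34) = -2/51.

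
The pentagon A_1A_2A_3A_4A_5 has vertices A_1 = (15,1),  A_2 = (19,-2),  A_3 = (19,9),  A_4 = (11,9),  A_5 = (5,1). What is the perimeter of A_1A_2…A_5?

|A_1A_2| = √((4)² + (-3)²) = √25 = 5
|A_2A_3| = √((0)² + (11)²) = √121 = 11
|A_3A_4| = √((-8)² + (0)²) = √64 = 8
|A_4A_5| = √((-6)² + (-8)²) = √100 = 10
|A_5A_1| = √((10)² + (0)²) = √100 = 10
Perimeter = 5 + 11 + 8 + 10 + 10 = 44.

44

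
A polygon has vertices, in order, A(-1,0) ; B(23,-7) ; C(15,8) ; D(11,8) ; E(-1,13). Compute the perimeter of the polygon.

|AB| = √((24)² + (-7)²) = √625 = 25
|BC| = √((-8)² + (15)²) = √289 = 17
|CD| = √((-4)² + (0)²) = √16 = 4
|DE| = √((-12)² + (5)²) = √169 = 13
|EA| = √((0)² + (-13)²) = √169 = 13
Perimeter = 25 + 17 + 4 + 13 + 13 = 72.

72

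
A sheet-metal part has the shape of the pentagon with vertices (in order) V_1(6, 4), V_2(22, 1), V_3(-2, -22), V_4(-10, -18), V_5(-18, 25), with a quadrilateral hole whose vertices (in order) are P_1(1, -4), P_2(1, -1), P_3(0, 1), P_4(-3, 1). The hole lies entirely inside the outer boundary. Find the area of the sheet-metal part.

Outer boundary:
Cross-terms: -82, -482, -184, -574, -222  ⇒  Σ = -1544
Area = |Σ|/2 = 772.
Hole:
Apply the surveyor's formula: 2A = Σ (x_i·y_{i+1} − x_{i+1}·y_i), indices taken mod 4.
Cross-terms: 3, 1, 3, 11  ⇒  Σ = 18
Area = |Σ|/2 = 9.
Net area = 772 − 9 = 763.

763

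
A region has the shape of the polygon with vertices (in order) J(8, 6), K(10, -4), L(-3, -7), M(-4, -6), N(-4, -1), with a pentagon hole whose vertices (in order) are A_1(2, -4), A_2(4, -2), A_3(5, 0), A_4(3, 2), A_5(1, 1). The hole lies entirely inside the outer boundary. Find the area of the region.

96.5

Outer boundary:
Apply Gauss's area formula: 2A = Σ (x_i·y_{i+1} − x_{i+1}·y_i), indices taken mod 5.
Σ = (-92) + (-82) + (-10) + (-20) + (-16) = -220
Area = |Σ|/2 = 110.
Hole:
Apply the shoelace (surveyor's) formula: 2A = Σ (x_i·y_{i+1} − x_{i+1}·y_i), indices taken mod 5.
Cross-terms: 12, 10, 10, 1, -6  ⇒  Σ = 27
Area = |Σ|/2 = 13.5.
Net area = 110 − 13.5 = 96.5.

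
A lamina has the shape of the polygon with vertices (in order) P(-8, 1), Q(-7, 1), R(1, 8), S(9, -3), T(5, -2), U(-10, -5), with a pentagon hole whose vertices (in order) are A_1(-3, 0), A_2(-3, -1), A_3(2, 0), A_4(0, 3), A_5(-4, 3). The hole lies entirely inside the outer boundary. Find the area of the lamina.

Outer boundary:
Σ = (-1) + (-57) + (-75) + (-3) + (-45) + (-50) = -231
Area = |Σ|/2 = 115.5.
Hole:
A_1→A_2: (-3)(-1) − (-3)(0) = 3
A_2→A_3: (-3)(0) − (2)(-1) = 2
A_3→A_4: (2)(3) − (0)(0) = 6
A_4→A_5: (0)(3) − (-4)(3) = 12
A_5→A_1: (-4)(0) − (-3)(3) = 9
Σ = 32
Area = |Σ|/2 = 16.
Net area = 115.5 − 16 = 99.5.

99.5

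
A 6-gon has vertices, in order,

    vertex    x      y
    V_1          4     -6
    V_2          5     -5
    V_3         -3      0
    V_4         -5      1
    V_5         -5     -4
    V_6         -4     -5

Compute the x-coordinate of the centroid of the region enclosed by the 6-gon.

-247/210

Apply the shoelace formula. First the cross-terms c_i = x_i·y_{i+1} − x_{i+1}·y_i:
  10, -15, -3, 25, 9, 44  ⇒  2A = 70, A = 35.
Then Σ (x_i + x_{i+1})·c_i = -247, so x̄ = -247 / (6·35) = -247/210.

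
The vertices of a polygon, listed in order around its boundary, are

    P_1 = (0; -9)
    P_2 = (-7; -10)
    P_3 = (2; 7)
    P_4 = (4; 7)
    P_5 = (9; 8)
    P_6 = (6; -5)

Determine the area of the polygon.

Σ = (-63) + (-29) + (-14) + (-31) + (-93) + (-54) = -284
Area = |Σ|/2 = 142.

142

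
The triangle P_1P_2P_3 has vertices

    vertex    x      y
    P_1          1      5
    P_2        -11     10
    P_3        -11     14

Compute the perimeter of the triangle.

|P_1P_2| = √((-12)² + (5)²) = √169 = 13
|P_2P_3| = √((0)² + (4)²) = √16 = 4
|P_3P_1| = √((12)² + (-9)²) = √225 = 15
Perimeter = 13 + 4 + 15 = 32.

32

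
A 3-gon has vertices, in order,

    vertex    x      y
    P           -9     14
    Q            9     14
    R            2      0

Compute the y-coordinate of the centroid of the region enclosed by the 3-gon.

Apply the shoelace formula. First the cross-terms c_i = x_i·y_{i+1} − x_{i+1}·y_i:
  -252, -28, 28  ⇒  2A = -252, A = -126.
Then Σ (y_i + y_{i+1})·c_i = -7056, so ȳ = -7056 / (6·(-126)) = 28/3.

28/3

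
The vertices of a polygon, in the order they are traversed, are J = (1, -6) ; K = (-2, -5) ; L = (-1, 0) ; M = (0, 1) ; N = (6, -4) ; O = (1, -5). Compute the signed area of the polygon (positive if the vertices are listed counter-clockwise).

-28

Apply Gauss's area formula: 2A = Σ (x_i·y_{i+1} − x_{i+1}·y_i), indices taken mod 6.
Cross-terms: -17, -5, -1, -6, -26, -1  ⇒  Σ = -56
Signed area = Σ/2 = -28 (negative ⇒ clockwise traversal).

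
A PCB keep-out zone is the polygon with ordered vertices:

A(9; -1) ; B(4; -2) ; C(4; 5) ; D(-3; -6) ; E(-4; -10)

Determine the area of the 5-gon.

52.5

Cross-terms: -14, 28, -9, 6, 94  ⇒  Σ = 105
Area = |Σ|/2 = 52.5.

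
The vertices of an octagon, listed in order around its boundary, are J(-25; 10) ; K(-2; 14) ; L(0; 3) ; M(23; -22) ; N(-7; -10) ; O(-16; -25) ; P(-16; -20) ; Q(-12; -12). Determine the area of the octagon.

661

Apply Gauss's area formula: 2A = Σ (x_i·y_{i+1} − x_{i+1}·y_i), indices taken mod 8.
Cross-terms: -330, -6, -69, -384, 15, -80, -48, -420  ⇒  Σ = -1322
Area = |Σ|/2 = 661.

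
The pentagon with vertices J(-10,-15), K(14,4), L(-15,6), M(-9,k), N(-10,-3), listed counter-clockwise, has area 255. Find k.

1

Write out the shoelace sum; only the two edges meeting at M involve k:
2·Area = [((-15)·k − (-9)·6) + ((-9)·(-3) − (-10)·k)] + 434
       = -5·k + 515 = 510
⇒ k = 1.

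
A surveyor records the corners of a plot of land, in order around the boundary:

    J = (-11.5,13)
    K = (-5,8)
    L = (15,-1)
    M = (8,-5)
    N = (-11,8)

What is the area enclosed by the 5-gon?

125.5

Apply the surveyor's formula: 2A = Σ (x_i·y_{i+1} − x_{i+1}·y_i), indices taken mod 5.
J→K: (-11.5)(8) − (-5)(13) = -27
K→L: (-5)(-1) − (15)(8) = -115
L→M: (15)(-5) − (8)(-1) = -67
M→N: (8)(8) − (-11)(-5) = 9
N→J: (-11)(13) − (-11.5)(8) = -51
Σ = -251
Area = |Σ|/2 = 125.5.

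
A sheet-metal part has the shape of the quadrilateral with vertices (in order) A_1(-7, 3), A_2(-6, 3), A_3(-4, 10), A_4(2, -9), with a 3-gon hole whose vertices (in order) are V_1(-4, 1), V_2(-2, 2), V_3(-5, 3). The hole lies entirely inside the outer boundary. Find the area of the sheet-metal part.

Outer boundary:
Apply the shoelace formula: 2A = Σ (x_i·y_{i+1} − x_{i+1}·y_i), indices taken mod 4.
Cross-terms: -3, -48, 16, -57  ⇒  Σ = -92
Area = |Σ|/2 = 46.
Hole:
V_1→V_2: (-4)(2) − (-2)(1) = -6
V_2→V_3: (-2)(3) − (-5)(2) = 4
V_3→V_1: (-5)(1) − (-4)(3) = 7
Σ = 5
Area = |Σ|/2 = 2.5.
Net area = 46 − 2.5 = 43.5.

43.5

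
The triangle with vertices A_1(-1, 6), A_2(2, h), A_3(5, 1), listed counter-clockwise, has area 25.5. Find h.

-5

The doubled signed area Σ (x_i y_{i+1} − x_{i+1} y_i) is linear in h.
With h=0 it equals 21; the coefficient of h is -6 (from the two edges through A_2).
So -6·h + 21 = 2·25.5 = 51 ⇒ h = -5.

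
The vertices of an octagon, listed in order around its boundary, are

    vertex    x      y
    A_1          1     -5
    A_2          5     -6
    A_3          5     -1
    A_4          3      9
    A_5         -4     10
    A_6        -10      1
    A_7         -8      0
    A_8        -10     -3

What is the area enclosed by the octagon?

169.5

A_1→A_2: (1)(-6) − (5)(-5) = 19
A_2→A_3: (5)(-1) − (5)(-6) = 25
A_3→A_4: (5)(9) − (3)(-1) = 48
A_4→A_5: (3)(10) − (-4)(9) = 66
A_5→A_6: (-4)(1) − (-10)(10) = 96
A_6→A_7: (-10)(0) − (-8)(1) = 8
A_7→A_8: (-8)(-3) − (-10)(0) = 24
A_8→A_1: (-10)(-5) − (1)(-3) = 53
Σ = 339
Area = |Σ|/2 = 169.5.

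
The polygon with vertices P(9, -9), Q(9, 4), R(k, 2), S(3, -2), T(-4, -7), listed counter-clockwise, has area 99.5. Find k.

The doubled signed area Σ (x_i y_{i+1} − x_{i+1} y_i) is linear in k.
With k=0 it equals 199; the coefficient of k is -6 (from the two edges through R).
So -6·k + 199 = 2·99.5 = 199 ⇒ k = 0.

0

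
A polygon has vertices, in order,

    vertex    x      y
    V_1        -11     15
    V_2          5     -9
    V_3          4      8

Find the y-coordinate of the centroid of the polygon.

Apply the shoelace (surveyor's) formula. First the cross-terms c_i = x_i·y_{i+1} − x_{i+1}·y_i:
  24, 76, 148  ⇒  2A = 248, A = 124.
Then Σ (y_i + y_{i+1})·c_i = 3472, so ȳ = 3472 / (6·124) = 14/3.

14/3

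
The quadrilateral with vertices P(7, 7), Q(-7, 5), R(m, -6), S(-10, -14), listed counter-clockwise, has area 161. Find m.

Write out the shoelace sum; only the two edges meeting at R involve m:
2·Area = [((-7)·(-6) − m·5) + (m·(-14) − (-10)·(-6))] + 112
       = -19·m + 94 = 322
⇒ m = -12.

-12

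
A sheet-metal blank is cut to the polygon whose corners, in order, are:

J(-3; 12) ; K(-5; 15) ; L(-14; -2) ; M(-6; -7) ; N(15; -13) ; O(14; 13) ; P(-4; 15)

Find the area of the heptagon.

Σ = (15) + (220) + (86) + (183) + (377) + (262) + (-3) = 1140
Area = |Σ|/2 = 570.

570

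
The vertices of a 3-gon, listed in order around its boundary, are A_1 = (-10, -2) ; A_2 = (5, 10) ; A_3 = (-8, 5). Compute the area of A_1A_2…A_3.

Apply the shoelace (surveyor's) formula: 2A = Σ (x_i·y_{i+1} − x_{i+1}·y_i), indices taken mod 3.
A_1→A_2: (-10)(10) − (5)(-2) = -90
A_2→A_3: (5)(5) − (-8)(10) = 105
A_3→A_1: (-8)(-2) − (-10)(5) = 66
Σ = 81
Area = |Σ|/2 = 40.5.

40.5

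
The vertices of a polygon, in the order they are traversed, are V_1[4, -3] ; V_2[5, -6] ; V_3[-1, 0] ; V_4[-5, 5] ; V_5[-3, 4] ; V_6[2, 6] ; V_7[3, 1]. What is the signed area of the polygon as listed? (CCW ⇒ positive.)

-40

Apply the surveyor's formula: 2A = Σ (x_i·y_{i+1} − x_{i+1}·y_i), indices taken mod 7.
Σ = (-9) + (-6) + (-5) + (-5) + (-26) + (-16) + (-13) = -80
Signed area = Σ/2 = -40 (negative ⇒ clockwise traversal).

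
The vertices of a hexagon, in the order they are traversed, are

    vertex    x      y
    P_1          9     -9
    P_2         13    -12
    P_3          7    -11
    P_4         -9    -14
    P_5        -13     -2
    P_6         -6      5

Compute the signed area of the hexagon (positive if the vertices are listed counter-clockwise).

-239.5

P_1→P_2: (9)(-12) − (13)(-9) = 9
P_2→P_3: (13)(-11) − (7)(-12) = -59
P_3→P_4: (7)(-14) − (-9)(-11) = -197
P_4→P_5: (-9)(-2) − (-13)(-14) = -164
P_5→P_6: (-13)(5) − (-6)(-2) = -77
P_6→P_1: (-6)(-9) − (9)(5) = 9
Σ = -479
Signed area = Σ/2 = -239.5 (negative ⇒ clockwise traversal).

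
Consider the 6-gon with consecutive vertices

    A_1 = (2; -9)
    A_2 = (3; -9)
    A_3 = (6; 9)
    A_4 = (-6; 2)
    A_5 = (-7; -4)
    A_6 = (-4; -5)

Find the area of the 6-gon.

129.5

Cross-terms: 9, 81, 66, 38, 19, 46  ⇒  Σ = 259
Area = |Σ|/2 = 129.5.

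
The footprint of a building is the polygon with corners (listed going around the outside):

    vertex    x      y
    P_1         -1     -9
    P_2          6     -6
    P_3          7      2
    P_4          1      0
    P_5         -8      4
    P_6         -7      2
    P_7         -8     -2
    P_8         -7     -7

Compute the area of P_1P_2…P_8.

P_1→P_2: (-1)(-6) − (6)(-9) = 60
P_2→P_3: (6)(2) − (7)(-6) = 54
P_3→P_4: (7)(0) − (1)(2) = -2
P_4→P_5: (1)(4) − (-8)(0) = 4
P_5→P_6: (-8)(2) − (-7)(4) = 12
P_6→P_7: (-7)(-2) − (-8)(2) = 30
P_7→P_8: (-8)(-7) − (-7)(-2) = 42
P_8→P_1: (-7)(-9) − (-1)(-7) = 56
Σ = 256
Area = |Σ|/2 = 128.

128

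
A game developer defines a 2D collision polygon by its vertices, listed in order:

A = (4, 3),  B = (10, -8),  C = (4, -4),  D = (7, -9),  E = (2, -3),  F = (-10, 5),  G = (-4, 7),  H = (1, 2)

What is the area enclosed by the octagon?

A→B: (4)(-8) − (10)(3) = -62
B→C: (10)(-4) − (4)(-8) = -8
C→D: (4)(-9) − (7)(-4) = -8
D→E: (7)(-3) − (2)(-9) = -3
E→F: (2)(5) − (-10)(-3) = -20
F→G: (-10)(7) − (-4)(5) = -50
G→H: (-4)(2) − (1)(7) = -15
H→A: (1)(3) − (4)(2) = -5
Σ = -171
Area = |Σ|/2 = 85.5.

85.5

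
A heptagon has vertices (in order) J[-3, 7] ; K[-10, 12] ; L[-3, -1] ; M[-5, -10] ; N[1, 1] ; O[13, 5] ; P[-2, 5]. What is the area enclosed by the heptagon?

Apply the shoelace (surveyor's) formula: 2A = Σ (x_i·y_{i+1} − x_{i+1}·y_i), indices taken mod 7.
Σ = (34) + (46) + (25) + (5) + (-8) + (75) + (1) = 178
Area = |Σ|/2 = 89.

89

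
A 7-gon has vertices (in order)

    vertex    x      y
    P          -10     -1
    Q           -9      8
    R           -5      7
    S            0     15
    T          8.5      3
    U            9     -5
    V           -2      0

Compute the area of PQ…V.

Apply the surveyor's formula: 2A = Σ (x_i·y_{i+1} − x_{i+1}·y_i), indices taken mod 7.
Cross-terms: -89, -23, -75, -127.5, -69.5, -10, 2  ⇒  Σ = -392
Area = |Σ|/2 = 196.

196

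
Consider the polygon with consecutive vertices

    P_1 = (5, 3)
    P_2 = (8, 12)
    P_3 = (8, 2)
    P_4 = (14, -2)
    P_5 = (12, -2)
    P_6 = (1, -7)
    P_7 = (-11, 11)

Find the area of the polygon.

164

Apply the surveyor's formula: 2A = Σ (x_i·y_{i+1} − x_{i+1}·y_i), indices taken mod 7.
Σ = (36) + (-80) + (-44) + (-4) + (-82) + (-66) + (-88) = -328
Area = |Σ|/2 = 164.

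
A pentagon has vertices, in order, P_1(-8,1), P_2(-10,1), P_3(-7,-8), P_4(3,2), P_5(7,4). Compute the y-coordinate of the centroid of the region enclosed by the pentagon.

-241/204

Apply the shoelace formula. First the cross-terms c_i = x_i·y_{i+1} − x_{i+1}·y_i:
  2, 87, 10, -2, 39  ⇒  2A = 136, A = 68.
Then Σ (y_i + y_{i+1})·c_i = -482, so ȳ = -482 / (6·68) = -241/204.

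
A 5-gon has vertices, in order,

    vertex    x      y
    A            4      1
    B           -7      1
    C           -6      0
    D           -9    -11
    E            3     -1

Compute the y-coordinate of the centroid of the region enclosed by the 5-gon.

Apply Gauss's area formula. First the cross-terms c_i = x_i·y_{i+1} − x_{i+1}·y_i:
  11, 6, 66, 42, 7  ⇒  2A = 132, A = 66.
Then Σ (y_i + y_{i+1})·c_i = -1202, so ȳ = -1202 / (6·66) = -601/198.

-601/198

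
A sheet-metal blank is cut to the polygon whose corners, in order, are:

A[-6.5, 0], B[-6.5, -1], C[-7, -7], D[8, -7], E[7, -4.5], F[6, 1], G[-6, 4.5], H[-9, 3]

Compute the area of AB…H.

Apply the surveyor's formula: 2A = Σ (x_i·y_{i+1} − x_{i+1}·y_i), indices taken mod 8.
Σ = (6.5) + (38.5) + (105) + (13) + (34) + (33) + (22.5) + (19.5) = 272
Area = |Σ|/2 = 136.

136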